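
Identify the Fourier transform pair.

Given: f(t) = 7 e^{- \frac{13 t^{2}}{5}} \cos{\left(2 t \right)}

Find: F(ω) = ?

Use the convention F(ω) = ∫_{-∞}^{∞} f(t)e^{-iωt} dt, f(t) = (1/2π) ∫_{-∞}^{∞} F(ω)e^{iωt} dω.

F(ω) = \frac{7 \sqrt{65} \sqrt{\pi} \left(e^{\frac{10 \omega}{13}} + 1\right) e^{- \frac{5 \omega^{2}}{52} - \frac{5 \omega}{13} - \frac{5}{13}}}{26}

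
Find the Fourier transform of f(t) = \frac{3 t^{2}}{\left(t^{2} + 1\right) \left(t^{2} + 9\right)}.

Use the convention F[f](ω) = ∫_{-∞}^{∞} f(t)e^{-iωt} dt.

F(ω) = \frac{3 \pi \left(3 - e^{2 \left|{\omega}\right|}\right) e^{- 3 \left|{\omega}\right|}}{8}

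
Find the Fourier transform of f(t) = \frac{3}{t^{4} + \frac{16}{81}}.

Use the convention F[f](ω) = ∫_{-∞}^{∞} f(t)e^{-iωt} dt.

F(ω) = \frac{81 \pi e^{- \frac{\sqrt{2} \left|{\omega}\right|}{3}} \sin{\left(\frac{\sqrt{2} \left|{\omega}\right|}{3} + \frac{\pi}{4} \right)}}{8}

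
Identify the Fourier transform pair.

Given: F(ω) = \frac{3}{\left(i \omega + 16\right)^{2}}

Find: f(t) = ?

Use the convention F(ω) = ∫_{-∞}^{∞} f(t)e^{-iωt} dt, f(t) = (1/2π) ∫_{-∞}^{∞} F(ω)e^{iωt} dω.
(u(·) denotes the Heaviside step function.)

f(t) = 3 t e^{- 16 t} u\left(t\right)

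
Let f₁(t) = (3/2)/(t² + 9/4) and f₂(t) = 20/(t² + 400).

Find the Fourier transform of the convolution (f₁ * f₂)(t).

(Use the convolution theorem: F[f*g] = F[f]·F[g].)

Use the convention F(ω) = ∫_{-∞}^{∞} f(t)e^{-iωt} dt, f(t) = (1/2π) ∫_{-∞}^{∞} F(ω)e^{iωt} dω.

F[f₁*f₂](ω) = \pi^{2} e^{- \frac{43 \left|{\omega}\right|}{2}}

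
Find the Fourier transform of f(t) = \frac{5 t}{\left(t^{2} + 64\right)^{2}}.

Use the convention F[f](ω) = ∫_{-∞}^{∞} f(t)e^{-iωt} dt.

F(ω) = - \frac{5 i \pi \omega e^{- 8 \left|{\omega}\right|}}{16}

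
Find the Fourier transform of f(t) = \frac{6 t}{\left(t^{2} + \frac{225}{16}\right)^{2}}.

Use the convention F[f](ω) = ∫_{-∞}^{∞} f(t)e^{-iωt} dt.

F(ω) = - \frac{4 i \pi \omega e^{- \frac{15 \left|{\omega}\right|}{4}}}{5}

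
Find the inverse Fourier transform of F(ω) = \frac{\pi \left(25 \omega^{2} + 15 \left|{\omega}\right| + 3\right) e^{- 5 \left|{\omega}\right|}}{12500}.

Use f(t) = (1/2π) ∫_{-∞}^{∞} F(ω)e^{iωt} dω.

f(t) = \frac{2}{\left(t^{2} + 25\right)^{3}}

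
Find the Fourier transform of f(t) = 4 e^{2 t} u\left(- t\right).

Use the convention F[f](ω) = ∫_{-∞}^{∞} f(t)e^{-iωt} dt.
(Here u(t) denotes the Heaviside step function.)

F(ω) = - \frac{4}{i \omega - 2}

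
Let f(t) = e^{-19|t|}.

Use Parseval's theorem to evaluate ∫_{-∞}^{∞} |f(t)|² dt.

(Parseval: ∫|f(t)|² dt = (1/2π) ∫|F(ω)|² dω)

∫|f(t)|² dt = \frac{1}{19}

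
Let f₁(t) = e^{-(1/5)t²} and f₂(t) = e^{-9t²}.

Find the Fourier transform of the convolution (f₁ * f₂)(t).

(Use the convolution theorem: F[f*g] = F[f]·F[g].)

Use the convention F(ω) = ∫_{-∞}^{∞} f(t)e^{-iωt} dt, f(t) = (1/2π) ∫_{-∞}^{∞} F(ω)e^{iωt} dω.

F[f₁*f₂](ω) = \frac{\sqrt{5} \pi e^{- \frac{23 \omega^{2}}{18}}}{3}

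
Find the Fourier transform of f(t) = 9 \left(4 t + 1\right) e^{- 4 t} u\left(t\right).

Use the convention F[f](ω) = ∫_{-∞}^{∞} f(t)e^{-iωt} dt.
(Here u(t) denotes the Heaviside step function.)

F(ω) = \frac{9 \left(- i \omega - 8\right)}{\omega^{2} - 8 i \omega - 16}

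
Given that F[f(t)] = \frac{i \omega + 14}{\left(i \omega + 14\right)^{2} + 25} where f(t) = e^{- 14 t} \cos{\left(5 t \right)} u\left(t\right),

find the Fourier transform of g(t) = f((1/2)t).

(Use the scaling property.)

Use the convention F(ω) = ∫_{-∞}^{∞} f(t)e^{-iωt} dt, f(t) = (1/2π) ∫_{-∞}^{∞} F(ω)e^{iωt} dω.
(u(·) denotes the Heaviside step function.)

F[g](ω) = \frac{4 \left(i \omega + 7\right)}{4 \left(i \omega + 7\right)^{2} + 25}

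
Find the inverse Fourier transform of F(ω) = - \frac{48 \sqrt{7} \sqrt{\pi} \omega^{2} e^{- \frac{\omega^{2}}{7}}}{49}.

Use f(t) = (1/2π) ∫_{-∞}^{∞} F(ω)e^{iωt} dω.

f(t) = 6 \left(7 t^{2} - 2\right) e^{- \frac{7 t^{2}}{4}}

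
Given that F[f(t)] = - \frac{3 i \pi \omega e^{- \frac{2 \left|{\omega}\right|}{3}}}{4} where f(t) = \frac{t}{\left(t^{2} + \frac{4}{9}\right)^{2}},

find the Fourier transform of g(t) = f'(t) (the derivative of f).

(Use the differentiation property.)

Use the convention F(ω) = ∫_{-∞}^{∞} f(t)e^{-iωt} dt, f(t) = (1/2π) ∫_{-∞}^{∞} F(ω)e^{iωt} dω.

F[g](ω) = \frac{3 \pi \omega^{2} e^{- \frac{2 \left|{\omega}\right|}{3}}}{4}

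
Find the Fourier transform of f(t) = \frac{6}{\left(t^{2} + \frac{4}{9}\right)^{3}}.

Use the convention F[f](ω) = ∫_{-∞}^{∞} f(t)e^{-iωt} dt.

F(ω) = \frac{81 \pi \left(4 \omega^{2} + 18 \left|{\omega}\right| + 27\right) e^{- \frac{2 \left|{\omega}\right|}{3}}}{128}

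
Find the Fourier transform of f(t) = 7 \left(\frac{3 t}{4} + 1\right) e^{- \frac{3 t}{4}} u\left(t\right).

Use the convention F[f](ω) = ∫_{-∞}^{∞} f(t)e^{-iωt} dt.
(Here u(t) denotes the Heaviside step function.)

F(ω) = \frac{56 \left(- 2 i \omega - 3\right)}{16 \omega^{2} - 24 i \omega - 9}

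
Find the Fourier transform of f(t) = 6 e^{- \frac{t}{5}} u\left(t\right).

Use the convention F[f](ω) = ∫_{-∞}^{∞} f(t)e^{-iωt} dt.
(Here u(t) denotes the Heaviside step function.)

F(ω) = \frac{30}{5 i \omega + 1}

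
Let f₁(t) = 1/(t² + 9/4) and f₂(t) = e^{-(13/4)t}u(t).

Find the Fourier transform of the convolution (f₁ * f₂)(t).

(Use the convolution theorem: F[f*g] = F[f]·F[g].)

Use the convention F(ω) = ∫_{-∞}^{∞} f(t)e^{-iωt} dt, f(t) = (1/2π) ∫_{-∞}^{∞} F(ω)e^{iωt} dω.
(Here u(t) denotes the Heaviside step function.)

F[f₁*f₂](ω) = \frac{8 \pi e^{- \frac{3 \left|{\omega}\right|}{2}}}{3 \left(4 i \omega + 13\right)}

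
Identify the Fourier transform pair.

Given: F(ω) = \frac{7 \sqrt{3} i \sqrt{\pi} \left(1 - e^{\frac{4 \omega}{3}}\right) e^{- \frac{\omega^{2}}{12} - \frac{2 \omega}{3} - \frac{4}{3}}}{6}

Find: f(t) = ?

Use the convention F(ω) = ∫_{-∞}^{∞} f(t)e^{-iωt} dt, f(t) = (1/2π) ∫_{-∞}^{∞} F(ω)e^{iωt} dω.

f(t) = 7 e^{- 3 t^{2}} \sin{\left(4 t \right)}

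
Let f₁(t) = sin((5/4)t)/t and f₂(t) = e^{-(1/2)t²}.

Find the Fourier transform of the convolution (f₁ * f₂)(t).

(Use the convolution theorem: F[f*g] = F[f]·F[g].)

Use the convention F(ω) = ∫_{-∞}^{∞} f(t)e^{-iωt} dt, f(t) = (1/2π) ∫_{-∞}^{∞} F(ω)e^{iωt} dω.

F[f₁*f₂](ω) = \begin{cases} \sqrt{2} \pi^{\frac{3}{2}} e^{- \frac{\omega^{2}}{2}} & \text{for}\: \omega > - \frac{5}{4} \wedge \omega < \frac{5}{4} \\0 & \text{otherwise} \end{cases}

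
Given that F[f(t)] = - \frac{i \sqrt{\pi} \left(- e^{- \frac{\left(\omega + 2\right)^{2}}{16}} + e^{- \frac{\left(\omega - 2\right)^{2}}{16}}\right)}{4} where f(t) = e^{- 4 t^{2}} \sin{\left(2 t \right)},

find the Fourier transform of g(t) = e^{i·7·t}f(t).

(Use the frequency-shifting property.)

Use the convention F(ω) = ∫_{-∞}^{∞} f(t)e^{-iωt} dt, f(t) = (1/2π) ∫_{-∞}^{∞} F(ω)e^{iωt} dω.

F[g](ω) = \frac{i \sqrt{\pi} \left(- e^{\frac{\omega}{2}} + e^{\frac{7}{2}}\right) e^{- \frac{\omega^{2}}{16} + \frac{5 \omega}{8} - \frac{81}{16}}}{4}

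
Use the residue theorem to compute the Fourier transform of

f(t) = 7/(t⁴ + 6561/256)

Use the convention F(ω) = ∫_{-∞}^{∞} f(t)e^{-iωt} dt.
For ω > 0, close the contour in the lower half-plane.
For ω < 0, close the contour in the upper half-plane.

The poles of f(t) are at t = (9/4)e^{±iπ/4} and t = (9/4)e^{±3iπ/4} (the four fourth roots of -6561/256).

Let g(z) = f(z)e^{-iωz}; for large |z| the factor e^{-iωz} decays in the lower half-plane when ω > 0 and in the upper half-plane when ω < 0.

Case ω > 0 (lower half-plane, clockwise contour ⇒ F(ω) = -2πi·ΣRes):
  Res_{z = - \frac{9 \sqrt{2}}{8} - \frac{9 \sqrt{2} i}{8}} g(z) = \frac{56 \sqrt{2} \left(1 + i\right) e^{\frac{9 \sqrt{2} \omega \left(-1 + i\right)}{8}}}{729}
  Res_{z = \frac{9 \sqrt{2}}{8} - \frac{9 \sqrt{2} i}{8}} g(z) = \frac{56 \sqrt{2} \left(-1 + i\right) e^{- \frac{9 \sqrt{2} \omega \left(1 + i\right)}{8}}}{729}
  F(ω) = -2πi·ΣRes = \frac{112 \sqrt{2} \pi \left(\left(1 - i\right) e^{\frac{9 \sqrt{2} i \omega}{4}} + 1 + i\right) e^{- \frac{9 \sqrt{2} \omega \left(1 + i\right)}{8}}}{729} = \frac{448 \pi e^{- \frac{9 \sqrt{2} \omega}{8}} \sin{\left(\frac{9 \sqrt{2} \omega}{8} + \frac{\pi}{4} \right)}}{729}

Case ω < 0 (upper half-plane, counterclockwise contour ⇒ F(ω) = +2πi·ΣRes):
  Res_{z = \frac{9 \sqrt{2}}{8} + \frac{9 \sqrt{2} i}{8}} g(z) = - \frac{56 \sqrt{2} \left(1 + i\right) e^{\frac{9 \sqrt{2} \omega \left(1 - i\right)}{8}}}{729}
  Res_{z = - \frac{9 \sqrt{2}}{8} + \frac{9 \sqrt{2} i}{8}} g(z) = \frac{56 \sqrt{2} \left(1 - i\right) e^{\frac{9 \sqrt{2} \omega \left(1 + i\right)}{8}}}{729}
  F(ω) = 2πi·ΣRes = - \frac{112 \sqrt{2} i \pi \left(\left(1 + i\right) e^{\frac{9 \sqrt{2} \omega \left(1 - i\right)}{8}} - \left(1 - i\right) e^{\frac{9 \sqrt{2} \omega \left(1 + i\right)}{8}}\right)}{729} = \frac{448 \pi e^{\frac{9 \sqrt{2} \omega}{8}} \cos{\left(\frac{9 \sqrt{2} \omega}{8} + \frac{\pi}{4} \right)}}{729}

Both cases combine into a single formula in |ω|:

F(ω) = \frac{448 \pi e^{- \frac{9 \sqrt{2} \left|{\omega}\right|}{8}} \sin{\left(\frac{9 \sqrt{2} \left|{\omega}\right|}{8} + \frac{\pi}{4} \right)}}{729}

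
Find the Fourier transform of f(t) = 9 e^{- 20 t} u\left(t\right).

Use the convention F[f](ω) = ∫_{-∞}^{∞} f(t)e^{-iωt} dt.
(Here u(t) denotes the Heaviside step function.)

F(ω) = \frac{9}{i \omega + 20}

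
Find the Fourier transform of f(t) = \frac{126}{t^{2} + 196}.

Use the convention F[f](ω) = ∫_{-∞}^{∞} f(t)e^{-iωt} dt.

F(ω) = 9 \pi e^{- 14 \left|{\omega}\right|}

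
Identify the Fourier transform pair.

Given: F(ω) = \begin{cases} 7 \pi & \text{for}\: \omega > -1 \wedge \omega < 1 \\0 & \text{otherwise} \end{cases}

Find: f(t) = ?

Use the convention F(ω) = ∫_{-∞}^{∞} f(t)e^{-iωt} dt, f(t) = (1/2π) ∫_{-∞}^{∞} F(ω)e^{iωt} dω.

f(t) = \frac{7 \sin{\left(t \right)}}{t}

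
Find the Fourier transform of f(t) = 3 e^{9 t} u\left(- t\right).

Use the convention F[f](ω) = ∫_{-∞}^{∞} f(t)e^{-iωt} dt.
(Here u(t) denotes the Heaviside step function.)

F(ω) = - \frac{3}{i \omega - 9}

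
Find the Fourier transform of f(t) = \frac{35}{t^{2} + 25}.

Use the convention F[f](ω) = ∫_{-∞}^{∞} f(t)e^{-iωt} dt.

F(ω) = 7 \pi e^{- 5 \left|{\omega}\right|}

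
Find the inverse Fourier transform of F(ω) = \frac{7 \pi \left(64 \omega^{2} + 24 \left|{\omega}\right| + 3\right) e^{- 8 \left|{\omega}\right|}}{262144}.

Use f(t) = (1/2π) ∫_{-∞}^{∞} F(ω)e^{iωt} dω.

f(t) = \frac{7}{\left(t^{2} + 64\right)^{3}}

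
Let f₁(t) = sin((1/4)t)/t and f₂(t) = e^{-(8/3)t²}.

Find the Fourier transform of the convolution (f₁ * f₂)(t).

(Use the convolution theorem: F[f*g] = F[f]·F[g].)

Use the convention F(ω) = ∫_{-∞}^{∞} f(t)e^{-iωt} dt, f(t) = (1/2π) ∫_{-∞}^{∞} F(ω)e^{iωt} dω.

F[f₁*f₂](ω) = \begin{cases} \frac{\sqrt{6} \pi^{\frac{3}{2}} e^{- \frac{3 \omega^{2}}{32}}}{4} & \text{for}\: \omega > - \frac{1}{4} \wedge \omega < \frac{1}{4} \\0 & \text{otherwise} \end{cases}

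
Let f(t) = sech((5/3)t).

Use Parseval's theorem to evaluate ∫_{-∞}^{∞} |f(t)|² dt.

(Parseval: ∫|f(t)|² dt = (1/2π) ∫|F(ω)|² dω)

∫|f(t)|² dt = \frac{6}{5}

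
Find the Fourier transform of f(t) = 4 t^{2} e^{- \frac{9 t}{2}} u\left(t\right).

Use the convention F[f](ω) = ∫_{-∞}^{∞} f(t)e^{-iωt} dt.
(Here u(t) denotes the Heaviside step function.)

F(ω) = \frac{64}{\left(2 i \omega + 9\right)^{3}}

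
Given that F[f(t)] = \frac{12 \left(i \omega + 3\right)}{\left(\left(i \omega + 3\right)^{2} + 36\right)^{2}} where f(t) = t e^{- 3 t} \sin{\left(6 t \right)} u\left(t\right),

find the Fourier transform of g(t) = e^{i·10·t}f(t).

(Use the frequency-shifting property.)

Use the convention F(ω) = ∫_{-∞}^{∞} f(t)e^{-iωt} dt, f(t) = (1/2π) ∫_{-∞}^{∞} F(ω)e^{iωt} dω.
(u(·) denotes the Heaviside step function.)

F[g](ω) = \frac{12 \left(i \left(\omega - 10\right) + 3\right)}{\left(\left(i \left(\omega - 10\right) + 3\right)^{2} + 36\right)^{2}}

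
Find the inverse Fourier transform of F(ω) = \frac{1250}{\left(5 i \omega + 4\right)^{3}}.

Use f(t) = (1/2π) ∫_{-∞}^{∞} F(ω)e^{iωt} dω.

f(t) = 5 t^{2} e^{- \frac{4 t}{5}} u\left(t\right)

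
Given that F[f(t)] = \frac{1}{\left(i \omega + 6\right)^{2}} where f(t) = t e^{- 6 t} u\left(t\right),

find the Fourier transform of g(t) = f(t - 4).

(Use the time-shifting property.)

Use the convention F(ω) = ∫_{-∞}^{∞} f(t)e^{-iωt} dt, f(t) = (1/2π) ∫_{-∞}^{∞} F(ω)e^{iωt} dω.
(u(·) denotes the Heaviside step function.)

F[g](ω) = \frac{e^{- 4 i \omega}}{\left(i \omega + 6\right)^{2}}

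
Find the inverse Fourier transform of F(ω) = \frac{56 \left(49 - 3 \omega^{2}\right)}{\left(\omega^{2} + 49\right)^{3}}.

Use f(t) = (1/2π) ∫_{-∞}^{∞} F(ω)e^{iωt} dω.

f(t) = 2 t^{2} e^{- 7 \left|{t}\right|}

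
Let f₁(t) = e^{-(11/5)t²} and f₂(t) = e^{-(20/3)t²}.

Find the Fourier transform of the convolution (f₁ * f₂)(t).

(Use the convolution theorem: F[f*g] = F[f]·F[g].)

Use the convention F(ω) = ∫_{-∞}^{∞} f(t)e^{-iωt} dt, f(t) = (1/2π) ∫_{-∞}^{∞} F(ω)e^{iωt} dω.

F[f₁*f₂](ω) = \frac{\sqrt{33} \pi e^{- \frac{133 \omega^{2}}{880}}}{22}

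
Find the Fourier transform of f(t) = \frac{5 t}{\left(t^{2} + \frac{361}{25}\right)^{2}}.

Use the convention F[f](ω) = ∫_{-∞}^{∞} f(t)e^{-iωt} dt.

F(ω) = - \frac{25 i \pi \omega e^{- \frac{19 \left|{\omega}\right|}{5}}}{38}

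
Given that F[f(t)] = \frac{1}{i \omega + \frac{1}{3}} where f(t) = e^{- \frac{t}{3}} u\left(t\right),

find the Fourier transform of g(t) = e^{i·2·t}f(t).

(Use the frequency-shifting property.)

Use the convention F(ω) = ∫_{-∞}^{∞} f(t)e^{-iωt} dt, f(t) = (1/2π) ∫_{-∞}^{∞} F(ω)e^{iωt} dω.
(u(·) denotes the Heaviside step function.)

F[g](ω) = \frac{3}{3 i \left(\omega - 2\right) + 1}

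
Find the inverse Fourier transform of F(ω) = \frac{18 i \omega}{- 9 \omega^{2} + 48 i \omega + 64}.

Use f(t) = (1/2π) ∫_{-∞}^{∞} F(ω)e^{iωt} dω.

f(t) = 2 \left(1 - \frac{8 t}{3}\right) e^{- \frac{8 t}{3}} u\left(t\right)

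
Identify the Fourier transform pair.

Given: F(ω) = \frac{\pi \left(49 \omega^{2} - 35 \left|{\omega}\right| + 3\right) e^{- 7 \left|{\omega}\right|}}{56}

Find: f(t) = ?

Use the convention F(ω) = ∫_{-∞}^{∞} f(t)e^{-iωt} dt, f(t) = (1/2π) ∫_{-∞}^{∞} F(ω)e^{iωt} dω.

f(t) = \frac{t^{4}}{\left(t^{2} + 49\right)^{3}}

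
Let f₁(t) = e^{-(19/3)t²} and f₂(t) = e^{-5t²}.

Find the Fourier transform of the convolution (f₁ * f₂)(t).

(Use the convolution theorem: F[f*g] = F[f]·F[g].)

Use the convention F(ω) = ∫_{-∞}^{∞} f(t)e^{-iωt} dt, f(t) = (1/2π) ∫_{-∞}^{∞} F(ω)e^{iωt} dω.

F[f₁*f₂](ω) = \frac{\sqrt{285} \pi e^{- \frac{17 \omega^{2}}{190}}}{95}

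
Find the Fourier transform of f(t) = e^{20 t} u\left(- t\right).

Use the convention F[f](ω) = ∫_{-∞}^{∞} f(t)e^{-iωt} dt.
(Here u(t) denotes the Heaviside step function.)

F(ω) = \frac{i}{\omega + 20 i}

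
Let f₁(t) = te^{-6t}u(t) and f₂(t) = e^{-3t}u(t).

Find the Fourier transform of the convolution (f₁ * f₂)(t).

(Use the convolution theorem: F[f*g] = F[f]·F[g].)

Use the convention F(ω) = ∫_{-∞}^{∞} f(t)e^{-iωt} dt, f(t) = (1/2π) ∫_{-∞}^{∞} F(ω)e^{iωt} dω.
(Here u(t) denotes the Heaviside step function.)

F[f₁*f₂](ω) = \frac{1}{\left(i \omega + 3\right) \left(i \omega + 6\right)^{2}}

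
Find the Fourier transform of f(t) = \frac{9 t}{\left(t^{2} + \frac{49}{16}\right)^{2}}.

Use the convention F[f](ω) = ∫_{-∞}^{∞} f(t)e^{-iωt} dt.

F(ω) = - \frac{18 i \pi \omega e^{- \frac{7 \left|{\omega}\right|}{4}}}{7}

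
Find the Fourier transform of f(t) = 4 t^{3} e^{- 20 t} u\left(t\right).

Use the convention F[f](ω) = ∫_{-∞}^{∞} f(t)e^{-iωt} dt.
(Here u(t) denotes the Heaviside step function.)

F(ω) = \frac{24}{\left(i \omega + 20\right)^{4}}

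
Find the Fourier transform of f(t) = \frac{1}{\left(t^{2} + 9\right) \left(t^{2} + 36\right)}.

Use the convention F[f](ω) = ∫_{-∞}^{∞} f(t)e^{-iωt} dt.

F(ω) = \frac{\pi \left(2 e^{3 \left|{\omega}\right|} - 1\right) e^{- 6 \left|{\omega}\right|}}{162}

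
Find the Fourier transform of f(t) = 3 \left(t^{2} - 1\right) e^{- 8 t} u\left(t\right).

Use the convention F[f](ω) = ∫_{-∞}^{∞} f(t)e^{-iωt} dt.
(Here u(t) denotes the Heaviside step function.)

F(ω) = \frac{3 \left(2 i \omega - \left(i \omega + 8\right)^{3} + 16\right)}{\left(i \omega + 8\right)^{4}}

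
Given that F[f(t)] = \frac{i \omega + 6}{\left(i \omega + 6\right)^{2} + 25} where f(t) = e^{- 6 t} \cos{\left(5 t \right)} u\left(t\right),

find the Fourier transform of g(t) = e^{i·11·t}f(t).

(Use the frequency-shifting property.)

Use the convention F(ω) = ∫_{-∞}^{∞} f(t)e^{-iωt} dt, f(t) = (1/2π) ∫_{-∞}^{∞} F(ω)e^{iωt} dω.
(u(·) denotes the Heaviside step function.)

F[g](ω) = \frac{i \left(\omega - 11\right) + 6}{\left(i \left(\omega - 11\right) + 6\right)^{2} + 25}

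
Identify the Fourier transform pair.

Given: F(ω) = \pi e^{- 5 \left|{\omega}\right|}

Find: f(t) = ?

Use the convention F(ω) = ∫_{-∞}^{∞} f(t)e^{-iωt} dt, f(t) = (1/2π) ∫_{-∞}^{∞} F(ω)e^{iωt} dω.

f(t) = \frac{5}{t^{2} + 25}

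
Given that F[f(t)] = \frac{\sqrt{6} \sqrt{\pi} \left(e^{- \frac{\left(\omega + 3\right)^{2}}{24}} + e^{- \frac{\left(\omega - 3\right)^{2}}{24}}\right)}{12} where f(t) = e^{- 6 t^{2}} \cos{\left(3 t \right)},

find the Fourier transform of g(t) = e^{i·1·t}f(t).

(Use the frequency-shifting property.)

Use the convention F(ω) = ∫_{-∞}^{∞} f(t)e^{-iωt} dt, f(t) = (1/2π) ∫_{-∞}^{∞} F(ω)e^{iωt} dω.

F[g](ω) = \frac{\sqrt{6} \sqrt{\pi} \left(e^{\frac{\omega}{2} + \frac{1}{6}} + e^{\frac{2}{3}}\right) e^{- \frac{\omega^{2}}{24} - \frac{\omega}{6} - \frac{5}{6}}}{12}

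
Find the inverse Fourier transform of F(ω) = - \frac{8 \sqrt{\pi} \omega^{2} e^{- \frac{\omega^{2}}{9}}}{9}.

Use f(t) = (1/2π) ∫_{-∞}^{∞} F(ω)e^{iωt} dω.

f(t) = 3 \left(9 t^{2} - 2\right) e^{- \frac{9 t^{2}}{4}}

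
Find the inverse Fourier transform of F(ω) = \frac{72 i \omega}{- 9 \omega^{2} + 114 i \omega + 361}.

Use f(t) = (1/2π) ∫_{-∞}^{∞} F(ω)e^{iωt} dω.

f(t) = 8 \left(1 - \frac{19 t}{3}\right) e^{- \frac{19 t}{3}} u\left(t\right)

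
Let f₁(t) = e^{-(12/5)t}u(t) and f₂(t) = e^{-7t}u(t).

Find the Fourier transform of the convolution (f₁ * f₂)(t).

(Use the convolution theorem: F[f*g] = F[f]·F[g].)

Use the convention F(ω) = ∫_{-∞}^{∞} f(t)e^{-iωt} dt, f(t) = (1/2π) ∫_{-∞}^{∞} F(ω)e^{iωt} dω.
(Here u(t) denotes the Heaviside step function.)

F[f₁*f₂](ω) = \frac{5}{\left(i \omega + 7\right) \left(5 i \omega + 12\right)}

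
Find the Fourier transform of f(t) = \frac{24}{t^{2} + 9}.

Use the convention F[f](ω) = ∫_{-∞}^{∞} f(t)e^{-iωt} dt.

F(ω) = 8 \pi e^{- 3 \left|{\omega}\right|}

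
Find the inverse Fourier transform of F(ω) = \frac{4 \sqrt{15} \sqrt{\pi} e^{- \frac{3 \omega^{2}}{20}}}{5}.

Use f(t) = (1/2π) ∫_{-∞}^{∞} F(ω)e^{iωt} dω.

f(t) = 4 e^{- \frac{5 t^{2}}{3}}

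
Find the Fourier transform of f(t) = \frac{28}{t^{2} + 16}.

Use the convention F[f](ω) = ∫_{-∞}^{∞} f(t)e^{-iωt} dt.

F(ω) = 7 \pi e^{- 4 \left|{\omega}\right|}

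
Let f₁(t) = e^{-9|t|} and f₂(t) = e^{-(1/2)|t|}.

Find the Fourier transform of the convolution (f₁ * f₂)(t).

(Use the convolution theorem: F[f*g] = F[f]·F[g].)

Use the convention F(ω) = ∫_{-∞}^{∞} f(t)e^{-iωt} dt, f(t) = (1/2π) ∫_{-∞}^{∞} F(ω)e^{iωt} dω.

F[f₁*f₂](ω) = \frac{72}{\left(\omega^{2} + 81\right) \left(4 \omega^{2} + 1\right)}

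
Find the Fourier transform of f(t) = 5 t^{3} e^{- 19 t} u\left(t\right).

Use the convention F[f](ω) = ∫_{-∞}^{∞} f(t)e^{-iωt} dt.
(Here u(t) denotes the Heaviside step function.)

F(ω) = \frac{30}{\left(i \omega + 19\right)^{4}}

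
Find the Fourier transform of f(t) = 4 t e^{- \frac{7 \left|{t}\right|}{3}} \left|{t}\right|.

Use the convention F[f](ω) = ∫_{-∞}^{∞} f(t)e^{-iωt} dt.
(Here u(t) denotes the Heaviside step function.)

F(ω) = \frac{3888 i \omega \left(3 \omega^{2} - 49\right)}{\left(9 \omega^{2} + 49\right)^{3}}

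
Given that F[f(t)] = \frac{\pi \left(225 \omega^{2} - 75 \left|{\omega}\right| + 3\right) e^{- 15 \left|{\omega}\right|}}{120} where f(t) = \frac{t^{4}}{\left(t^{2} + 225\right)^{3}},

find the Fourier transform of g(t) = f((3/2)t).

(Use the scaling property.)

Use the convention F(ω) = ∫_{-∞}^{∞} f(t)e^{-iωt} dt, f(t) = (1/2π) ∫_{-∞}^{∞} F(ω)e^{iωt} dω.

F[g](ω) = \frac{\pi \left(100 \omega^{2} - 50 \left|{\omega}\right| + 3\right) e^{- 10 \left|{\omega}\right|}}{180}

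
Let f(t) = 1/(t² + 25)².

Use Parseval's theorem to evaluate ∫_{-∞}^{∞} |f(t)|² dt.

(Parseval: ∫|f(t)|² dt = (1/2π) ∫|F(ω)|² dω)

∫|f(t)|² dt = \frac{\pi}{250000}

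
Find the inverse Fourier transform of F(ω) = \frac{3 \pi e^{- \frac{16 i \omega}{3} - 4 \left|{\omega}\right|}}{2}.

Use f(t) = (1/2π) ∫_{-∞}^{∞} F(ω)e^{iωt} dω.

f(t) = \frac{6}{\left(t - \frac{16}{3}\right)^{2} + 16}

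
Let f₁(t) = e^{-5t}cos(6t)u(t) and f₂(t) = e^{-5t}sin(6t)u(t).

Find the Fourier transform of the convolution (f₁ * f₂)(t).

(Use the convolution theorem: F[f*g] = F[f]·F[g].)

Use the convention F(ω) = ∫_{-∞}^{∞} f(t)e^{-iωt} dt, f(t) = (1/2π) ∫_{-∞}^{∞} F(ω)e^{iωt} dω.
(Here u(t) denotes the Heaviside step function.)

F[f₁*f₂](ω) = \frac{6 \left(i \omega + 5\right)}{\left(\left(i \omega + 5\right)^{2} + 36\right)^{2}}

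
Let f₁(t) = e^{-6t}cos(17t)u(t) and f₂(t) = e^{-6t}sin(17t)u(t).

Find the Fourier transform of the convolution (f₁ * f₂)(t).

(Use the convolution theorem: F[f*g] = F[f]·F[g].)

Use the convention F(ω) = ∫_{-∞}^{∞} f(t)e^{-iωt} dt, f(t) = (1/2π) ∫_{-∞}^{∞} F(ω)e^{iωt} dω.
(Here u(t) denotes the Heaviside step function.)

F[f₁*f₂](ω) = \frac{17 \left(i \omega + 6\right)}{\left(\left(i \omega + 6\right)^{2} + 289\right)^{2}}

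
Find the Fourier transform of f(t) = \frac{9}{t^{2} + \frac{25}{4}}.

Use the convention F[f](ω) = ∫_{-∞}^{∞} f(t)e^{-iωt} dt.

F(ω) = \frac{18 \pi e^{- \frac{5 \left|{\omega}\right|}{2}}}{5}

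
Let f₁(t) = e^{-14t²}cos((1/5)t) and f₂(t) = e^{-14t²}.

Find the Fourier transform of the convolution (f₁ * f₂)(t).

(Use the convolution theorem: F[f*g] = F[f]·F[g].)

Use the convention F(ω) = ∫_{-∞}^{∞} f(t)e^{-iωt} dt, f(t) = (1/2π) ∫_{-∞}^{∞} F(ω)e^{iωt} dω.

F[f₁*f₂](ω) = \frac{\pi \left(e^{\frac{\omega}{70}} + 1\right) e^{- \frac{\omega^{2}}{28} - \frac{\omega}{140} - \frac{1}{1400}}}{28}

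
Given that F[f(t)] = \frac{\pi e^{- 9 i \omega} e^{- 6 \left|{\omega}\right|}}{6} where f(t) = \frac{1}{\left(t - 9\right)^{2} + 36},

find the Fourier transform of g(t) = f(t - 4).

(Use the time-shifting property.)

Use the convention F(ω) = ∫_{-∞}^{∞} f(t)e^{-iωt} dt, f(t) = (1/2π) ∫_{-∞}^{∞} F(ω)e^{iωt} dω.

F[g](ω) = \frac{\pi e^{- 13 i \omega - 6 \left|{\omega}\right|}}{6}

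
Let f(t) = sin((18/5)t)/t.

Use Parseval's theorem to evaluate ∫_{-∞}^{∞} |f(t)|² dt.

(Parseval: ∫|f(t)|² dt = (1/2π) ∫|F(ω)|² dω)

∫|f(t)|² dt = \frac{18 \pi}{5}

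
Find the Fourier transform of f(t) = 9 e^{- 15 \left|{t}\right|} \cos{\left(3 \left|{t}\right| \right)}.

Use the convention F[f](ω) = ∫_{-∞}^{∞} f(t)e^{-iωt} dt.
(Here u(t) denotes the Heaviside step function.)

F(ω) = \frac{270 \left(\omega^{2} + 234\right)}{\omega^{4} + 432 \omega^{2} + 54756}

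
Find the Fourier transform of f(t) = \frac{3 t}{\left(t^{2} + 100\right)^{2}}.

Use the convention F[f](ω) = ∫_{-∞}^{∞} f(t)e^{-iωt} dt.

F(ω) = - \frac{3 i \pi \omega e^{- 10 \left|{\omega}\right|}}{20}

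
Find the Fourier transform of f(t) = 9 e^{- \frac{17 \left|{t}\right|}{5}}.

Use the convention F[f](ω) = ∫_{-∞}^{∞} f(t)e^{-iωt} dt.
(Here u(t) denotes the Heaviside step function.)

F(ω) = \frac{1530}{25 \omega^{2} + 289}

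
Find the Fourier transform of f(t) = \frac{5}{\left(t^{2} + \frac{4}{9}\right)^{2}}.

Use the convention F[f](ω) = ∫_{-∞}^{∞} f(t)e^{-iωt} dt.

F(ω) = \frac{45 \pi \left(2 \left|{\omega}\right| + 3\right) e^{- \frac{2 \left|{\omega}\right|}{3}}}{16}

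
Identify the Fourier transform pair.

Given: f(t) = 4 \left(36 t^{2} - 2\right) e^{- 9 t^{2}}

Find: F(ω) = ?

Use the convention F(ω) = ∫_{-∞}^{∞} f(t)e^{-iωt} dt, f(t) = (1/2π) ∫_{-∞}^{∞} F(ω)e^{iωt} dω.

F(ω) = - \frac{4 \sqrt{\pi} \omega^{2} e^{- \frac{\omega^{2}}{36}}}{27}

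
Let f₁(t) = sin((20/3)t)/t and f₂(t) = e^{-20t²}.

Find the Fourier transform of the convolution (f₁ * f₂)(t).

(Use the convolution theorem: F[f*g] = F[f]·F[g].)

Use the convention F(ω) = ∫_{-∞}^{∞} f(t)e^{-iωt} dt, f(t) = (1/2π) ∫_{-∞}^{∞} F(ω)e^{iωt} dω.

F[f₁*f₂](ω) = \begin{cases} \frac{\sqrt{5} \pi^{\frac{3}{2}} e^{- \frac{\omega^{2}}{80}}}{10} & \text{for}\: \omega > - \frac{20}{3} \wedge \omega < \frac{20}{3} \\0 & \text{otherwise} \end{cases}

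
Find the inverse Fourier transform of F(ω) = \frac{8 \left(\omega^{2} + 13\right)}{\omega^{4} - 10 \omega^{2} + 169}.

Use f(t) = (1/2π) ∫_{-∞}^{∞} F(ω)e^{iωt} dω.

f(t) = 2 e^{- 2 \left|{t}\right|} \cos{\left(3 \left|{t}\right| \right)}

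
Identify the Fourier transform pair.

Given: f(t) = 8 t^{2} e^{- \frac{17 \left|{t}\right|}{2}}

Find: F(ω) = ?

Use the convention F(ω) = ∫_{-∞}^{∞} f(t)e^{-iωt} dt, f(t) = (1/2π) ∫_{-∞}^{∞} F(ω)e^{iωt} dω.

F(ω) = \frac{4352 \left(289 - 12 \omega^{2}\right)}{\left(4 \omega^{2} + 289\right)^{3}}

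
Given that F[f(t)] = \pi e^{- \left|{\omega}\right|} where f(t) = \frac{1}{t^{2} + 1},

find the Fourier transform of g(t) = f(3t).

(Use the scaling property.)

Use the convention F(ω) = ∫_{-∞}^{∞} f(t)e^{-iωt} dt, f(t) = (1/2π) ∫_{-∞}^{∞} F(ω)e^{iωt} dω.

F[g](ω) = \frac{\pi e^{- \frac{\left|{\omega}\right|}{3}}}{3}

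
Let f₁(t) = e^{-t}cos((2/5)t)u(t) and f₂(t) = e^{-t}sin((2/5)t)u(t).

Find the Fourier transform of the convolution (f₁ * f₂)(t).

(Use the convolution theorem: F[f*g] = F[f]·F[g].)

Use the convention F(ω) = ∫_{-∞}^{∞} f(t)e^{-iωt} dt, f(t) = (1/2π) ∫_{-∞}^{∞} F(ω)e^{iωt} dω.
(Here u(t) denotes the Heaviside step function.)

F[f₁*f₂](ω) = \frac{250 \left(i \omega + 1\right)}{\left(25 \left(i \omega + 1\right)^{2} + 4\right)^{2}}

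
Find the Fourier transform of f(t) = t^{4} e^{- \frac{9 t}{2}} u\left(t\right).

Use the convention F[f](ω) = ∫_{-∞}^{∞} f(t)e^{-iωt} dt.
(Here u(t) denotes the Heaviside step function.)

F(ω) = \frac{768}{\left(2 i \omega + 9\right)^{5}}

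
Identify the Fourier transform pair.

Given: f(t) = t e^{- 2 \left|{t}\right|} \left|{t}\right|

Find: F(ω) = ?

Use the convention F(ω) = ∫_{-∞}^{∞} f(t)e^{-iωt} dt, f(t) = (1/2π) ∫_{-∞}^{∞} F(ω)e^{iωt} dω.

F(ω) = \frac{4 i \omega \left(\omega^{2} - 12\right)}{\left(\omega^{2} + 4\right)^{3}}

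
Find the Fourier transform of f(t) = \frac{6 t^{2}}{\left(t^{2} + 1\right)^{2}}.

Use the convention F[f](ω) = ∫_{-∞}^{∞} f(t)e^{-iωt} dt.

F(ω) = 3 \pi \left(1 - \left|{\omega}\right|\right) e^{- \left|{\omega}\right|}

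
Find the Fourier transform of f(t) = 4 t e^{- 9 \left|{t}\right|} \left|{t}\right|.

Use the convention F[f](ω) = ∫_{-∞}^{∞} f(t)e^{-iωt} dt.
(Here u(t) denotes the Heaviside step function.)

F(ω) = \frac{16 i \omega \left(\omega^{2} - 243\right)}{\left(\omega^{2} + 81\right)^{3}}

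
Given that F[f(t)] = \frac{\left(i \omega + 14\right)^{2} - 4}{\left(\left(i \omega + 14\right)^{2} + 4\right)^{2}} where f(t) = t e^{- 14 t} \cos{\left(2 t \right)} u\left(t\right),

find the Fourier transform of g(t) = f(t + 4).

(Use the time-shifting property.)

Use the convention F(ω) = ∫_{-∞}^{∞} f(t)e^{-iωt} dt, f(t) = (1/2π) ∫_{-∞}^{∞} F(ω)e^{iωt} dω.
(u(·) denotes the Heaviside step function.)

F[g](ω) = \frac{\left(\left(i \omega + 14\right)^{2} - 4\right) e^{4 i \omega}}{\left(\left(i \omega + 14\right)^{2} + 4\right)^{2}}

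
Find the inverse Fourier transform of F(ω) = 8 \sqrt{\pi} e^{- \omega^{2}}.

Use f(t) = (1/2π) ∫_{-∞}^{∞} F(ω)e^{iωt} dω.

f(t) = 4 e^{- \frac{t^{2}}{4}}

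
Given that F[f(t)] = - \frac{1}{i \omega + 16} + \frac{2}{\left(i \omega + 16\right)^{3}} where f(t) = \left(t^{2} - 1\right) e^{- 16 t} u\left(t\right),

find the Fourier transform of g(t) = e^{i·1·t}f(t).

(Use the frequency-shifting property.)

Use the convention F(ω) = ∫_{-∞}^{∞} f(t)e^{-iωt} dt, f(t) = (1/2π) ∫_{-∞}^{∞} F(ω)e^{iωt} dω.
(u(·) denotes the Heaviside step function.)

F[g](ω) = \frac{2 i \left(\omega - 1\right) - \left(i \left(\omega - 1\right) + 16\right)^{3} + 32}{\left(i \left(\omega - 1\right) + 16\right)^{4}}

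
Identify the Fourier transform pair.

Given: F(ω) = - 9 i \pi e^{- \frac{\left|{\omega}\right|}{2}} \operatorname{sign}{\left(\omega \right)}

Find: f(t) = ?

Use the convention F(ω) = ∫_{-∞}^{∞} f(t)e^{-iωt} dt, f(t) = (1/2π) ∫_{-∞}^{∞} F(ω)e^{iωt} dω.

f(t) = \frac{9 t}{t^{2} + \frac{1}{4}}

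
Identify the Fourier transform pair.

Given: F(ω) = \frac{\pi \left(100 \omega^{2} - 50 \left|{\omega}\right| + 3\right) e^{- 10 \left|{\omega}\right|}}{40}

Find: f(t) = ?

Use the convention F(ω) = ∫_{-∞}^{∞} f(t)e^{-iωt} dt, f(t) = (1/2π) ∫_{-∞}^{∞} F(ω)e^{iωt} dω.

f(t) = \frac{2 t^{4}}{\left(t^{2} + 100\right)^{3}}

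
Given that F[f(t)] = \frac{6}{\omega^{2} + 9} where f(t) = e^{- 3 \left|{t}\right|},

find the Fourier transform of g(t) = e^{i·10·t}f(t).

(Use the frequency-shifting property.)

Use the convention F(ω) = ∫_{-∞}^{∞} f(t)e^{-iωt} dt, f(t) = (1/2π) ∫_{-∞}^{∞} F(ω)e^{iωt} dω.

F[g](ω) = \frac{6}{\left(\omega - 10\right)^{2} + 9}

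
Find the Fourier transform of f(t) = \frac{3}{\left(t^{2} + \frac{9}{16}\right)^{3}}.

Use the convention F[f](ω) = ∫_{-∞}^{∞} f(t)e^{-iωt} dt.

F(ω) = \frac{8 \pi \left(3 \omega^{2} + 12 \left|{\omega}\right| + 16\right) e^{- \frac{3 \left|{\omega}\right|}{4}}}{27}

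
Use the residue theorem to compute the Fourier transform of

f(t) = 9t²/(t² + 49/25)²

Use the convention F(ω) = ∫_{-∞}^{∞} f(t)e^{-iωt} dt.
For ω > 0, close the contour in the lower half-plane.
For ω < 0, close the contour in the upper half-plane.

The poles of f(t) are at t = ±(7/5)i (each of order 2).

Let g(z) = f(z)e^{-iωz}; for large |z| the factor e^{-iωz} decays in the lower half-plane when ω > 0 and in the upper half-plane when ω < 0.

Case ω > 0 (lower half-plane, clockwise contour ⇒ F(ω) = -2πi·ΣRes):
  Res_{z = - \frac{7 i}{5}} g(z) = \frac{9 i \left(5 - 7 \omega\right) e^{- \frac{7 \omega}{5}}}{28} (pole of order 2)
  F(ω) = -2πi·ΣRes = \frac{9 \pi \left(5 - 7 \omega\right) e^{- \frac{7 \omega}{5}}}{14}

Case ω < 0 (upper half-plane, counterclockwise contour ⇒ F(ω) = +2πi·ΣRes):
  Res_{z = \frac{7 i}{5}} g(z) = \frac{9 i \left(- 7 \omega - 5\right) e^{\frac{7 \omega}{5}}}{28} (pole of order 2)
  F(ω) = 2πi·ΣRes = \frac{9 \pi \left(7 \omega + 5\right) e^{\frac{7 \omega}{5}}}{14}

Both cases combine into a single formula in |ω|:

F(ω) = \frac{9 \pi \left(5 - 7 \left|{\omega}\right|\right) e^{- \frac{7 \left|{\omega}\right|}{5}}}{14}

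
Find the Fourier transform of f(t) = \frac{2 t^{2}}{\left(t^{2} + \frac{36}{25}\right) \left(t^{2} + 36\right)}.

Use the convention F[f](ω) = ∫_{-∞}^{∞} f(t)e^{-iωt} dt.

F(ω) = \frac{25 \pi e^{- 6 \left|{\omega}\right|}}{72} - \frac{5 \pi e^{- \frac{6 \left|{\omega}\right|}{5}}}{72}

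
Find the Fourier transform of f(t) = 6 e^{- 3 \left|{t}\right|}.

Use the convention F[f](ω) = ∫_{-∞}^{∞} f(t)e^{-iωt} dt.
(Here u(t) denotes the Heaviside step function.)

F(ω) = \frac{36}{\omega^{2} + 9}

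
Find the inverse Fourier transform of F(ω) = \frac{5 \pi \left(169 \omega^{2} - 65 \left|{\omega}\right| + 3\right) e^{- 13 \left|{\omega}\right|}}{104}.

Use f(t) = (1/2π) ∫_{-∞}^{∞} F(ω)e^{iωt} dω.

f(t) = \frac{5 t^{4}}{\left(t^{2} + 169\right)^{3}}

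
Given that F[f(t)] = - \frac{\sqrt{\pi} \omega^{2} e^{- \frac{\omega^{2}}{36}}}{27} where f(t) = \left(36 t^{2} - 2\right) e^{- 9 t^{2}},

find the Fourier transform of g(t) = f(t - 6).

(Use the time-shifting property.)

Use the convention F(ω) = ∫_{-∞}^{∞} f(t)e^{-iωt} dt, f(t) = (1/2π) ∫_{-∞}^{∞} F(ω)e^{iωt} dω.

F[g](ω) = - \frac{\sqrt{\pi} \omega^{2} e^{- \frac{\omega \left(\omega + 216 i\right)}{36}}}{27}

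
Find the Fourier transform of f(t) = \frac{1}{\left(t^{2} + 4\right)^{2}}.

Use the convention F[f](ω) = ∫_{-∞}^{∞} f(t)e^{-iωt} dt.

F(ω) = \frac{\pi \left(2 \left|{\omega}\right| + 1\right) e^{- 2 \left|{\omega}\right|}}{16}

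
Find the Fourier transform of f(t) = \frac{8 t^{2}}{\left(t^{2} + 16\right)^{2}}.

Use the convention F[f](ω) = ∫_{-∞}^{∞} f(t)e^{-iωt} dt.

F(ω) = \pi \left(1 - 4 \left|{\omega}\right|\right) e^{- 4 \left|{\omega}\right|}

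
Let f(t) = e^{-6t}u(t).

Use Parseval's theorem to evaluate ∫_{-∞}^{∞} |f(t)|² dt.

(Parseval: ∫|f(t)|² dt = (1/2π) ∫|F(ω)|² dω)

∫|f(t)|² dt = \frac{1}{12}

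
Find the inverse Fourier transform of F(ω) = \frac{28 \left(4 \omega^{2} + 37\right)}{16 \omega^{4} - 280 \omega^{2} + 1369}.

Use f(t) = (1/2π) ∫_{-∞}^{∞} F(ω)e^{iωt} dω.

f(t) = 7 e^{- \frac{\left|{t}\right|}{2}} \cos{\left(3 \left|{t}\right| \right)}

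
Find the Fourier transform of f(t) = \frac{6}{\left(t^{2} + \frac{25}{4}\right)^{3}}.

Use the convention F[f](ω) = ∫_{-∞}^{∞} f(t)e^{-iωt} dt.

F(ω) = \frac{6 \pi \left(25 \omega^{2} + 30 \left|{\omega}\right| + 12\right) e^{- \frac{5 \left|{\omega}\right|}{2}}}{3125}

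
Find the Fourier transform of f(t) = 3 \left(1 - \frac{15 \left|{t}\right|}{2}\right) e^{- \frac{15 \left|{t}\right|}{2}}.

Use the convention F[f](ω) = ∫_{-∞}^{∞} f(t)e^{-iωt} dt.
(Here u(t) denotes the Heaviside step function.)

F(ω) = \frac{1440 \omega^{2}}{\left(4 \omega^{2} + 225\right)^{2}}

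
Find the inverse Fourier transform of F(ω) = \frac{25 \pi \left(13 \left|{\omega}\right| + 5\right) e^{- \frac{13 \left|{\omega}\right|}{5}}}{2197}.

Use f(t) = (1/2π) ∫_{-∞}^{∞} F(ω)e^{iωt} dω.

f(t) = \frac{2}{\left(t^{2} + \frac{169}{25}\right)^{2}}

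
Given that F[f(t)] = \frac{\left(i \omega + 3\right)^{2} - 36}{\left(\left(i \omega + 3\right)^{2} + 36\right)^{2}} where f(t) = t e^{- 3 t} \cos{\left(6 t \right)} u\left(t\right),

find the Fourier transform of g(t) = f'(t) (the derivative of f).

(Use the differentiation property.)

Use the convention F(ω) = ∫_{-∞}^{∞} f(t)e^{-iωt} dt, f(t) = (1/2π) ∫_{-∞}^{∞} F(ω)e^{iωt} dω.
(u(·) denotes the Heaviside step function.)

F[g](ω) = \frac{i \omega \left(\left(i \omega + 3\right)^{2} - 36\right)}{\left(\left(i \omega + 3\right)^{2} + 36\right)^{2}}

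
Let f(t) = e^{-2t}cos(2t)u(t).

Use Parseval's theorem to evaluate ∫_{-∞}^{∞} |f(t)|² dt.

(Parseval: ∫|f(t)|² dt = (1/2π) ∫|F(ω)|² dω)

∫|f(t)|² dt = \frac{3}{16}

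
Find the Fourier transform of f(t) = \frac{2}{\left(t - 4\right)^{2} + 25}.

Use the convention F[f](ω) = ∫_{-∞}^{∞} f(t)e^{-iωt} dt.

F(ω) = \frac{2 \pi e^{- 4 i \omega - 5 \left|{\omega}\right|}}{5}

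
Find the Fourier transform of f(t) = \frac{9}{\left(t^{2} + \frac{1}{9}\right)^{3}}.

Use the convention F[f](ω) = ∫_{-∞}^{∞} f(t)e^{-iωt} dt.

F(ω) = \frac{243 \pi \left(\omega^{2} + 9 \left|{\omega}\right| + 27\right) e^{- \frac{\left|{\omega}\right|}{3}}}{8}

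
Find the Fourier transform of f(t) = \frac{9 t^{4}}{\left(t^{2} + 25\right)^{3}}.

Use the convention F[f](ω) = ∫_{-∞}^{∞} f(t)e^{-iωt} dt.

F(ω) = \frac{9 \pi \left(25 \omega^{2} - 25 \left|{\omega}\right| + 3\right) e^{- 5 \left|{\omega}\right|}}{40}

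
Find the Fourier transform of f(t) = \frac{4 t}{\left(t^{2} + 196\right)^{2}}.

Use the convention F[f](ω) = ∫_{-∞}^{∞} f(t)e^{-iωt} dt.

F(ω) = - \frac{i \pi \omega e^{- 14 \left|{\omega}\right|}}{7}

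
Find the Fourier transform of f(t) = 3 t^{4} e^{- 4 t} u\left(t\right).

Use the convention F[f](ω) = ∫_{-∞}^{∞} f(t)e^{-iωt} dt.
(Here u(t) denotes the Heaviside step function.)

F(ω) = \frac{72}{\left(i \omega + 4\right)^{5}}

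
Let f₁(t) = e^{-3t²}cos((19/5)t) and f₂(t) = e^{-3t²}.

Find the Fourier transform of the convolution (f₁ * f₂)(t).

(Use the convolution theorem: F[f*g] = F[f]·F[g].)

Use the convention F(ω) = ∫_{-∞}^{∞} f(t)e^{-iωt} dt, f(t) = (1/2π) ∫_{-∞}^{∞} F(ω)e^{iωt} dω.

F[f₁*f₂](ω) = \frac{\pi \left(e^{\frac{19 \omega}{15}} + 1\right) e^{- \frac{\omega^{2}}{6} - \frac{19 \omega}{30} - \frac{361}{300}}}{6}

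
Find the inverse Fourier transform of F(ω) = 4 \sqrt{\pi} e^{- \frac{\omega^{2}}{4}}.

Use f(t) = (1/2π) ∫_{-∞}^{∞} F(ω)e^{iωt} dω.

f(t) = 4 e^{- t^{2}}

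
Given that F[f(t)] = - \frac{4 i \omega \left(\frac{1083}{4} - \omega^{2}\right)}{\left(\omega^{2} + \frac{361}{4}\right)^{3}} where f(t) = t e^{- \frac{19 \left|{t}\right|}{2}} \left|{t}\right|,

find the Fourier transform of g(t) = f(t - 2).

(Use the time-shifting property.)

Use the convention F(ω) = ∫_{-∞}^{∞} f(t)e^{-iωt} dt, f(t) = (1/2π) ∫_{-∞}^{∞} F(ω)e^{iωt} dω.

F[g](ω) = \frac{64 i \omega \left(4 \omega^{2} - 1083\right) e^{- 2 i \omega}}{\left(4 \omega^{2} + 361\right)^{3}}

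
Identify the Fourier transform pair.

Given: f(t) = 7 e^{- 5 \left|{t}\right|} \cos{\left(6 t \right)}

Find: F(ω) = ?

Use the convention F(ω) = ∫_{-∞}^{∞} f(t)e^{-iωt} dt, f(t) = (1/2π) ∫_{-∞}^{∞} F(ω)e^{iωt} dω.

F(ω) = \frac{70 \left(\omega^{2} + 61\right)}{\omega^{4} - 22 \omega^{2} + 3721}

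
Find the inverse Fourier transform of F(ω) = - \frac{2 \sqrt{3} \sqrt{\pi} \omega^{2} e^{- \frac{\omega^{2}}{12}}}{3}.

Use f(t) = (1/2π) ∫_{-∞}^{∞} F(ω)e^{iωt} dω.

f(t) = 6 \left(12 t^{2} - 2\right) e^{- 3 t^{2}}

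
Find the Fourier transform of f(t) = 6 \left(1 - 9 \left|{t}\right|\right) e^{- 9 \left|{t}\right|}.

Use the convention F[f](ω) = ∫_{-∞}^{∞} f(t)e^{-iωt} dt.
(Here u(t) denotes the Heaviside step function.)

F(ω) = \frac{216 \omega^{2}}{\left(\omega^{2} + 81\right)^{2}}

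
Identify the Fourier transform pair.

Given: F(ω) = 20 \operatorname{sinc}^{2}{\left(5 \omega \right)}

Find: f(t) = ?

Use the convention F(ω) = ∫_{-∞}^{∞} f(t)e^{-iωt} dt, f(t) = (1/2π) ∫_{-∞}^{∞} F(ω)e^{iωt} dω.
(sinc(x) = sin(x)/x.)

f(t) = 2 \left(\begin{cases} 1 - \frac{\left|{t}\right|}{10} & \text{for}\: \left|{t}\right| < 10 \\0 & \text{otherwise} \end{cases}\right)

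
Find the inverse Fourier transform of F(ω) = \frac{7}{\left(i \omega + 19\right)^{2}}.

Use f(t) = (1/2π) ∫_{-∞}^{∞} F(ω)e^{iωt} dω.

f(t) = 7 t e^{- 19 t} u\left(t\right)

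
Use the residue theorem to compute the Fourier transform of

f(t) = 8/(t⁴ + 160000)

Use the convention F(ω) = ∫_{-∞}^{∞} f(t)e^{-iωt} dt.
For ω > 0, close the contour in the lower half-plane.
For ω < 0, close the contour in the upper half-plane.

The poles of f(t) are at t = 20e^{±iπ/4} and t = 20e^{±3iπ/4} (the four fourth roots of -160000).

Let g(z) = f(z)e^{-iωz}; for large |z| the factor e^{-iωz} decays in the lower half-plane when ω > 0 and in the upper half-plane when ω < 0.

Case ω > 0 (lower half-plane, clockwise contour ⇒ F(ω) = -2πi·ΣRes):
  Res_{z = - 10 \sqrt{2} - 10 \sqrt{2} i} g(z) = \frac{\sqrt{2} i \left(1 - i\right) e^{10 \sqrt{2} \omega \left(-1 + i\right)}}{8000}
  Res_{z = 10 \sqrt{2} - 10 \sqrt{2} i} g(z) = \frac{\sqrt{2} i \left(1 + i\right) e^{- 10 \sqrt{2} \omega \left(1 + i\right)}}{8000}
  F(ω) = -2πi·ΣRes = \frac{\sqrt{2} \pi \left(1 - i\right) \left(e^{20 \sqrt{2} i \omega} + i\right) e^{- 10 \sqrt{2} \omega \left(1 + i\right)}}{4000} = \frac{\pi e^{- 10 \sqrt{2} \omega} \sin{\left(10 \sqrt{2} \omega + \frac{\pi}{4} \right)}}{1000}

Case ω < 0 (upper half-plane, counterclockwise contour ⇒ F(ω) = +2πi·ΣRes):
  Res_{z = 10 \sqrt{2} + 10 \sqrt{2} i} g(z) = \frac{\sqrt{2} i \left(-1 + i\right) e^{10 \sqrt{2} \omega \left(1 - i\right)}}{8000}
  Res_{z = - 10 \sqrt{2} + 10 \sqrt{2} i} g(z) = \frac{\sqrt{2} \left(1 - i\right) e^{10 \sqrt{2} \omega \left(1 + i\right)}}{8000}
  F(ω) = 2πi·ΣRes = - \frac{\sqrt{2} i \pi \left(i \left(1 - i\right) e^{10 \sqrt{2} \omega \left(1 - i\right)} - \left(1 - i\right) e^{10 \sqrt{2} \omega \left(1 + i\right)}\right)}{4000} = \frac{\pi e^{10 \sqrt{2} \omega} \cos{\left(10 \sqrt{2} \omega + \frac{\pi}{4} \right)}}{1000}

Both cases combine into a single formula in |ω|:

F(ω) = \frac{\pi e^{- 10 \sqrt{2} \left|{\omega}\right|} \sin{\left(10 \sqrt{2} \left|{\omega}\right| + \frac{\pi}{4} \right)}}{1000}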